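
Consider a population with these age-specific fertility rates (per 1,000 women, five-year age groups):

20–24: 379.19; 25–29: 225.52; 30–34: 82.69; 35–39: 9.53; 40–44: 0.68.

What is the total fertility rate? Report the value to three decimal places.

Sum of ASFRs = 379.19 + 225.52 + 82.69 + 9.53 + 0.68 = 697.61
TFR = 5 × 697.61 / 1000 = 3.48805

3.488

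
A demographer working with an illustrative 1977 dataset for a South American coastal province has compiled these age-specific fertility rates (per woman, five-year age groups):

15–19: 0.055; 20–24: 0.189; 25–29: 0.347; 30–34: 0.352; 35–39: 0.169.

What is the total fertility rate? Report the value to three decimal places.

Sum of ASFRs = 0.055 + 0.189 + 0.347 + 0.352 + 0.169 = 1.112
TFR = 5 × 1.112 = 5.56

5.560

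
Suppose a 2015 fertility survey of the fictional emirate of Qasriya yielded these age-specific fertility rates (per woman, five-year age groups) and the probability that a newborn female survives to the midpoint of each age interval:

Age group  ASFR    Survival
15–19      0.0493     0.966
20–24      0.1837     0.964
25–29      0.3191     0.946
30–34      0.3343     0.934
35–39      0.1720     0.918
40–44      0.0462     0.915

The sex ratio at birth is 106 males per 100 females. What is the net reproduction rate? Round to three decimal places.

2.522

Proportion female at birth = 100 / (100 + 106) = 0.48544.
Weighting each age-specific rate by interval width and survival:
  15–19: 5 × 0.0493 × 0.966 = 0.23812
  20–24: 5 × 0.1837 × 0.964 = 0.88543
  25–29: 5 × 0.3191 × 0.946 = 1.50934
  30–34: 5 × 0.3343 × 0.934 = 1.56118
  35–39: 5 × 0.1720 × 0.918 = 0.78948
  40–44: 5 × 0.0462 × 0.915 = 0.21137
Sum = 5.19492
NRR = 0.48544 × 5.19492 = 2.52182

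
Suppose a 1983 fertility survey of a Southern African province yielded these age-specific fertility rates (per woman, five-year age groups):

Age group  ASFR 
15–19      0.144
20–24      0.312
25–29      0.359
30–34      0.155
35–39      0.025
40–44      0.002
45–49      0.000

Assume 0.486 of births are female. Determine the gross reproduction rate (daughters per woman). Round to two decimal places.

2.42

Proportion female at birth = 0.486.
Sum of ASFRs = 0.144 + 0.312 + 0.359 + 0.155 + 0.025 + 0.002 + 0.000 = 0.997
TFR = 5 × 0.997 = 4.985
GRR = 0.486 × 4.985 = 2.42271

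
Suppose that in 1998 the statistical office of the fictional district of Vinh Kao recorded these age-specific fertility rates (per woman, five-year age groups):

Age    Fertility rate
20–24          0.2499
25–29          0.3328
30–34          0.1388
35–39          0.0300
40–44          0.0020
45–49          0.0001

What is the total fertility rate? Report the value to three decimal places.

3.768

Sum of ASFRs = 0.2499 + 0.3328 + 0.1388 + 0.0300 + 0.0020 + 0.0001 = 0.7536
TFR = 5 × 0.7536 = 3.768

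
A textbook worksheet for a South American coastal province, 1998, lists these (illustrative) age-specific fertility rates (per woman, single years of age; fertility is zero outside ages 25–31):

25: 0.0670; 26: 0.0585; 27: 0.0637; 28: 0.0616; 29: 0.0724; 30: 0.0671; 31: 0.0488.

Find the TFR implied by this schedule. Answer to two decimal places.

Sum of ASFRs = 0.0670 + 0.0585 + 0.0637 + 0.0616 + 0.0724 + 0.0671 + 0.0488 = 0.4391
TFR = 0.4391

0.44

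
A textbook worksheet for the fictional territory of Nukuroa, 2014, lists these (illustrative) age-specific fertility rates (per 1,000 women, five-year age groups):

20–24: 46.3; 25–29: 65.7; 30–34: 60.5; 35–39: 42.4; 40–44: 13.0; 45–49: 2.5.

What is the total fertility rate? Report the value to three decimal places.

1.152

Sum of ASFRs = 46.3 + 65.7 + 60.5 + 42.4 + 13.0 + 2.5 = 230.4
TFR = 5 × 230.4 / 1000 = 1.152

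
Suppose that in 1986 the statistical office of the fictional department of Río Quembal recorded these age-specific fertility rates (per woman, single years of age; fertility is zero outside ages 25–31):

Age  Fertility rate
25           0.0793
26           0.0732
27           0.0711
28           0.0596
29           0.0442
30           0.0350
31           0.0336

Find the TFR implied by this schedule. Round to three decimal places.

0.396

Sum of ASFRs = 0.0793 + 0.0732 + 0.0711 + 0.0596 + 0.0442 + 0.0350 + 0.0336 = 0.3960
TFR = 0.396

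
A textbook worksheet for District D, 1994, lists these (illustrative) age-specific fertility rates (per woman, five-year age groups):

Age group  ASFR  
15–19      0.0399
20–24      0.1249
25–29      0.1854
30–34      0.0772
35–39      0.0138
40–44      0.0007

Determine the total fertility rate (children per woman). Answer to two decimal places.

2.21

Sum of ASFRs = 0.0399 + 0.1249 + 0.1854 + 0.0772 + 0.0138 + 0.0007 = 0.4419
TFR = 5 × 0.4419 = 2.2095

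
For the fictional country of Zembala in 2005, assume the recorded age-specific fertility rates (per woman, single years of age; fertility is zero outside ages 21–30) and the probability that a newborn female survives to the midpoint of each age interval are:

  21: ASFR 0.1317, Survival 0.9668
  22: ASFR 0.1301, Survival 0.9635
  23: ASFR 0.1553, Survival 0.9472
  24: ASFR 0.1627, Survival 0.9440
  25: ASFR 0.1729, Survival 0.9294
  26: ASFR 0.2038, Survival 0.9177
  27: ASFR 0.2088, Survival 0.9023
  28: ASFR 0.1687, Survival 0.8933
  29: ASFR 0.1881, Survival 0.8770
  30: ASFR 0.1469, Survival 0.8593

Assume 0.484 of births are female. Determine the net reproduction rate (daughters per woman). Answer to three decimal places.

Proportion female at birth = 0.484.
Per-age-group product (1 × ASFR × survival probability):
  21: 1 × 0.1317 × 0.9668 = 0.12733
  22: 1 × 0.1301 × 0.9635 = 0.12535
  23: 1 × 0.1553 × 0.9472 = 0.14710
  24: 1 × 0.1627 × 0.9440 = 0.15359
  25: 1 × 0.1729 × 0.9294 = 0.16069
  26: 1 × 0.2038 × 0.9177 = 0.18703
  27: 1 × 0.2088 × 0.9023 = 0.18840
  28: 1 × 0.1687 × 0.8933 = 0.15070
  29: 1 × 0.1881 × 0.8770 = 0.16496
  30: 1 × 0.1469 × 0.8593 = 0.12623
Sum = 1.53138
NRR = 0.484 × 1.53138 = 0.74119
With NRR below 1 the population is below replacement fertility.

0.741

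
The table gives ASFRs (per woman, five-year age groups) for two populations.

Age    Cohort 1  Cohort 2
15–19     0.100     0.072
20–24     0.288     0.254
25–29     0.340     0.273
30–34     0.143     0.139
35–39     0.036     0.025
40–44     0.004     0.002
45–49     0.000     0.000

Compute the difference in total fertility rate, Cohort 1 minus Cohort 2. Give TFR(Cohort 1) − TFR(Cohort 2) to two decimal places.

Cohort 1:
  Sum of ASFRs = 0.100 + 0.288 + 0.340 + 0.143 + 0.036 + 0.004 + 0.000 = 0.911
  TFR = 5 × 0.911 = 4.555
Cohort 2:
  Sum of ASFRs = 0.072 + 0.254 + 0.273 + 0.139 + 0.025 + 0.002 + 0.000 = 0.765
  TFR = 5 × 0.765 = 3.825
Difference = 4.555 − 3.825 = 0.73

0.73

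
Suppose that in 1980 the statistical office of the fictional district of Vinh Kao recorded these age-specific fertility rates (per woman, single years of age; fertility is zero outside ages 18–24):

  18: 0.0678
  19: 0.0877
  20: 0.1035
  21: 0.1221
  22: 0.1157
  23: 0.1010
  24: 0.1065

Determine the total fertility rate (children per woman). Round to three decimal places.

0.704

Sum of ASFRs = 0.0678 + 0.0877 + 0.1035 + 0.1221 + 0.1157 + 0.1010 + 0.1065 = 0.7043
TFR = 0.7043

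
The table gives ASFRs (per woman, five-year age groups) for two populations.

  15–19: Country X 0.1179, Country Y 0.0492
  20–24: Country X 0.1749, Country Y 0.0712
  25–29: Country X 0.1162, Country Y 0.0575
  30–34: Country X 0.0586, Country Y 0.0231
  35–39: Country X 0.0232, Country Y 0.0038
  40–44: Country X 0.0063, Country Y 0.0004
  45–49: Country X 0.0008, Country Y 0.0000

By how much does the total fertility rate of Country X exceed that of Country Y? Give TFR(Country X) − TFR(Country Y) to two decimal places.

1.46

Country X:
  Sum of ASFRs = 0.1179 + 0.1749 + 0.1162 + 0.0586 + 0.0232 + 0.0063 + 0.0008 = 0.4979
  TFR = 5 × 0.4979 = 2.4895
Country Y:
  Sum of ASFRs = 0.0492 + 0.0712 + 0.0575 + 0.0231 + 0.0038 + 0.0004 + 0.0000 = 0.2052
  TFR = 5 × 0.2052 = 1.026
Difference = 2.4895 − 1.026 = 1.4635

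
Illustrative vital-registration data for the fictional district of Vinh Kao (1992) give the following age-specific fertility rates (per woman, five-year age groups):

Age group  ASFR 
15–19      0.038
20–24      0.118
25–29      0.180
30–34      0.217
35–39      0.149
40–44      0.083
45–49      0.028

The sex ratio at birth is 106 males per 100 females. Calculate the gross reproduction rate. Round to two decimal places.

1.97

Proportion female at birth = 100 / (100 + 106) = 0.48544.
Sum of ASFRs = 0.038 + 0.118 + 0.180 + 0.217 + 0.149 + 0.083 + 0.028 = 0.813
TFR = 5 × 0.813 = 4.065
GRR = 0.48544 × 4.065 = 1.97331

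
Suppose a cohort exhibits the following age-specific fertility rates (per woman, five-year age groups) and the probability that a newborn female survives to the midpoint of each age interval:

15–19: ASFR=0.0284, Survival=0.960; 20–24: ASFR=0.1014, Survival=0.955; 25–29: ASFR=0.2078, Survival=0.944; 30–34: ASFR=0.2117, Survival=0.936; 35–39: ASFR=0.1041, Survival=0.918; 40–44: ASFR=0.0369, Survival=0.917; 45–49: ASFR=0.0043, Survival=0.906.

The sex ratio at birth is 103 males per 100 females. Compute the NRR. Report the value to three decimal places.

1.605

Proportion female at birth = 100 / (100 + 103) = 0.49261.
Each age group contributes 5 × ASFR × survival:
  15–19: 5 × 0.0284 × 0.960 = 0.13632
  20–24: 5 × 0.1014 × 0.955 = 0.48419
  25–29: 5 × 0.2078 × 0.944 = 0.98082
  30–34: 5 × 0.2117 × 0.936 = 0.99076
  35–39: 5 × 0.1041 × 0.918 = 0.47782
  40–44: 5 × 0.0369 × 0.917 = 0.16919
  45–49: 5 × 0.0043 × 0.906 = 0.01948
Sum = 3.25858
NRR = 0.49261 × 3.25858 = 1.60521
An NRR exceeding 1 indicates intrinsic growth under these rates.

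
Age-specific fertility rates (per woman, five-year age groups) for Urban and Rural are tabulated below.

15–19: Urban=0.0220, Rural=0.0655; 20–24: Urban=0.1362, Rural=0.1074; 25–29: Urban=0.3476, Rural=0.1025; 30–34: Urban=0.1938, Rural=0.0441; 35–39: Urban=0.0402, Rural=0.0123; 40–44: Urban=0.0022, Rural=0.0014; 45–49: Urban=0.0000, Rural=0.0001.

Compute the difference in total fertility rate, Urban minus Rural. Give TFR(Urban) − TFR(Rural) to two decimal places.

Urban:
  Sum of ASFRs = 0.0220 + 0.1362 + 0.3476 + 0.1938 + 0.0402 + 0.0022 + 0.0000 = 0.7420
  TFR = 5 × 0.7420 = 3.71
Rural:
  Sum of ASFRs = 0.0655 + 0.1074 + 0.1025 + 0.0441 + 0.0123 + 0.0014 + 0.0001 = 0.3333
  TFR = 5 × 0.3333 = 1.6665
Difference = 3.71 − 1.6665 = 2.0435

2.04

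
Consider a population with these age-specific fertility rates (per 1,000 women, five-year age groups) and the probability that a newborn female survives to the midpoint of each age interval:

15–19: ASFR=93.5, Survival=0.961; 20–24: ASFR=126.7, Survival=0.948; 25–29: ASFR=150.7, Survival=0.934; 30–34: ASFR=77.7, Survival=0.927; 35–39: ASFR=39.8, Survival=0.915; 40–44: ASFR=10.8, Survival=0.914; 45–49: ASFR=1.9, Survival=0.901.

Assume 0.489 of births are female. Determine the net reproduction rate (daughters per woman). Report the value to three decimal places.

Proportion female at birth = 0.489.
Per-age-group product (5 × ASFR × survival probability):
  15–19: 5 × 93.5/1000 × 0.961 = 0.44927
  20–24: 5 × 126.7/1000 × 0.948 = 0.60056
  25–29: 5 × 150.7/1000 × 0.934 = 0.70377
  30–34: 5 × 77.7/1000 × 0.927 = 0.36014
  35–39: 5 × 39.8/1000 × 0.915 = 0.18209
  40–44: 5 × 10.8/1000 × 0.914 = 0.04936
  45–49: 5 × 1.9/1000 × 0.901 = 0.00856
Sum = 2.35375
NRR = 0.489 × 2.35375 = 1.15098

1.151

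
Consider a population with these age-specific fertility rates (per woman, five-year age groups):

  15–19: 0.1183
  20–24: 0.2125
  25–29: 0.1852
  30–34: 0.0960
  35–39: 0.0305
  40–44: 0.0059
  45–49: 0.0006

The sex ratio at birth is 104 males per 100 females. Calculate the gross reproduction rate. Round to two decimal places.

Proportion female at birth = 100 / (100 + 104) = 0.49020.
Sum of ASFRs = 0.1183 + 0.2125 + 0.1852 + 0.0960 + 0.0305 + 0.0059 + 0.0006 = 0.6490
TFR = 5 × 0.6490 = 3.245
GRR = 0.49020 × 3.245 = 1.59070

1.59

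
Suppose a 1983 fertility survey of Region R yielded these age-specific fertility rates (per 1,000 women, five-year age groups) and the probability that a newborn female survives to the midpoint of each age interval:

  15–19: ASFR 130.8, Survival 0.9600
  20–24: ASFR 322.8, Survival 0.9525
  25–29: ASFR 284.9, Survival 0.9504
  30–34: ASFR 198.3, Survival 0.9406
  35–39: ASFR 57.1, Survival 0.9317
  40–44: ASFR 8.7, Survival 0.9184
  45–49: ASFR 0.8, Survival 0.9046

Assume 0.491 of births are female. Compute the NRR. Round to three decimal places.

2.338

Proportion female at birth = 0.491.
Survival-weighted fertility by age (5·fₓ·Sₓ):
  15–19: 5 × 130.8/1000 × 0.9600 = 0.62784
  20–24: 5 × 322.8/1000 × 0.9525 = 1.53734
  25–29: 5 × 284.9/1000 × 0.9504 = 1.35384
  30–34: 5 × 198.3/1000 × 0.9406 = 0.93260
  35–39: 5 × 57.1/1000 × 0.9317 = 0.26600
  40–44: 5 × 8.7/1000 × 0.9184 = 0.03995
  45–49: 5 × 0.8/1000 × 0.9046 = 0.00362
Sum = 4.76119
NRR = 0.491 × 4.76119 = 2.33774
NRR > 1, so each generation more than replaces itself.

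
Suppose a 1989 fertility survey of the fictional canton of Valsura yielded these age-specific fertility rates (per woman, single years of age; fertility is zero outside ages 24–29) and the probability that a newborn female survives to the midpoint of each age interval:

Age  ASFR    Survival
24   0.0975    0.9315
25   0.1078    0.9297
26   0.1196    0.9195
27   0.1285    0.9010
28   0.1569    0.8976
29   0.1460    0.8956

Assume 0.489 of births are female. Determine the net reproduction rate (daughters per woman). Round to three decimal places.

0.337

Proportion female at birth = 0.489.
Per-age-group product (1 × ASFR × survival probability):
  24: 1 × 0.0975 × 0.9315 = 0.09082
  25: 1 × 0.1078 × 0.9297 = 0.10022
  26: 1 × 0.1196 × 0.9195 = 0.10997
  27: 1 × 0.1285 × 0.9010 = 0.11578
  28: 1 × 0.1569 × 0.8976 = 0.14083
  29: 1 × 0.1460 × 0.8956 = 0.13076
Sum = 0.68838
NRR = 0.489 × 0.68838 = 0.33662
An NRR under 1 implies long-run decline under these rates.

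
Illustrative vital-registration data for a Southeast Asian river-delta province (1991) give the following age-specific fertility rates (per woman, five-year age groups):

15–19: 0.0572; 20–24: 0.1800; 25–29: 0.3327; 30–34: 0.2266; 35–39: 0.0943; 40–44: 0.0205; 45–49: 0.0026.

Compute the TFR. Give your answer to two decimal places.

Sum of ASFRs = 0.0572 + 0.1800 + 0.3327 + 0.2266 + 0.0943 + 0.0205 + 0.0026 = 0.9139
TFR = 5 × 0.9139 = 4.5695

4.57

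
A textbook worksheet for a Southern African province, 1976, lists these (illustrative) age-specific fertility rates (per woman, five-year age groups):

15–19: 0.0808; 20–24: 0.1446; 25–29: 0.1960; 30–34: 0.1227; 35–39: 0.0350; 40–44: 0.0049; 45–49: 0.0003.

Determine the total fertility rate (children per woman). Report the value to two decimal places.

Sum of ASFRs = 0.0808 + 0.1446 + 0.1960 + 0.1227 + 0.0350 + 0.0049 + 0.0003 = 0.5843
TFR = 5 × 0.5843 = 2.9215

2.92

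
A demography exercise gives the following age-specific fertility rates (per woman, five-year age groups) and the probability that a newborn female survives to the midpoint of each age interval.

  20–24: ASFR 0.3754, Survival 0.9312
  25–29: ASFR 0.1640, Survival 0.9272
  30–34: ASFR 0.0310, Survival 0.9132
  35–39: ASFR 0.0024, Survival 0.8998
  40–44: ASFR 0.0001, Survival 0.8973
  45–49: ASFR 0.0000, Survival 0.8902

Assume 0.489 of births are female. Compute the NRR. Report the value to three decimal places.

Proportion female at birth = 0.489.
Survival-weighted fertility by age (5·fₓ·Sₓ):
  20–24: 5 × 0.3754 × 0.9312 = 1.74786
  25–29: 5 × 0.1640 × 0.9272 = 0.76030
  30–34: 5 × 0.0310 × 0.9132 = 0.14155
  35–39: 5 × 0.0024 × 0.8998 = 0.01080
  40–44: 5 × 0.0001 × 0.8973 = 0.00045
  45–49: 5 × 0.0000 × 0.8902 = 0.00000
Sum = 2.66096
NRR = 0.489 × 2.66096 = 1.30121

1.301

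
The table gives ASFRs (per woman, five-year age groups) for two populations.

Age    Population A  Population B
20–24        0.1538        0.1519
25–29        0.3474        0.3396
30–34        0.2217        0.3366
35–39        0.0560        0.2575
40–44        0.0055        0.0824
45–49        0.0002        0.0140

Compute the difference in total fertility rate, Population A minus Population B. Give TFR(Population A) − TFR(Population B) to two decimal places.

-1.99

Population A:
  Sum of ASFRs = 0.1538 + 0.3474 + 0.2217 + 0.0560 + 0.0055 + 0.0002 = 0.7846
  TFR = 5 × 0.7846 = 3.923
Population B:
  Sum of ASFRs = 0.1519 + 0.3396 + 0.3366 + 0.2575 + 0.0824 + 0.0140 = 1.1820
  TFR = 5 × 1.1820 = 5.91
Difference = 3.923 − 5.91 = -1.987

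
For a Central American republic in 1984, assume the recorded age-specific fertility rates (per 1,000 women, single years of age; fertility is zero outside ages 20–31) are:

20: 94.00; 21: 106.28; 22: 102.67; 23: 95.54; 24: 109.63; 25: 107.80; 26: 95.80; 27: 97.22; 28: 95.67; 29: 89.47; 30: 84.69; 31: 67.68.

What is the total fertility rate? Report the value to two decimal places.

1.15

Sum of ASFRs = 94.00 + 106.28 + 102.67 + 95.54 + 109.63 + 107.80 + 95.80 + 97.22 + 95.67 + 89.47 + 84.69 + 67.68 = 1146.45
TFR = 1146.45 / 1000 = 1.14645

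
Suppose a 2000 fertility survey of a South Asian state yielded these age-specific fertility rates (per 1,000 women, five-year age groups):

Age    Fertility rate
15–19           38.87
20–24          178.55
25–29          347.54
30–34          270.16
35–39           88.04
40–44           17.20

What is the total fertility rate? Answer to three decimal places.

Sum of ASFRs = 38.87 + 178.55 + 347.54 + 270.16 + 88.04 + 17.20 = 940.36
TFR = 5 × 940.36 / 1000 = 4.7018

4.702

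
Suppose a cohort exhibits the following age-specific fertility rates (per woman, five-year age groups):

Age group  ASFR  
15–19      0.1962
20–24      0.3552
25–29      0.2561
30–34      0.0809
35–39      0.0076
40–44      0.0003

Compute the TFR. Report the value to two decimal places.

Sum of ASFRs = 0.1962 + 0.3552 + 0.2561 + 0.0809 + 0.0076 + 0.0003 = 0.8963
TFR = 5 × 0.8963 = 4.4815

4.48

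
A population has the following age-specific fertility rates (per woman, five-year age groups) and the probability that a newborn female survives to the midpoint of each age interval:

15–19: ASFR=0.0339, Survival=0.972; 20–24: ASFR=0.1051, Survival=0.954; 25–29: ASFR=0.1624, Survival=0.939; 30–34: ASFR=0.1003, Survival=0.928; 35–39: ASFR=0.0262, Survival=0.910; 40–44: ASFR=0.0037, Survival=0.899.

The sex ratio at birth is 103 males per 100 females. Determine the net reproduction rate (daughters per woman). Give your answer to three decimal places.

1.000

Proportion female at birth = 100 / (100 + 103) = 0.49261.
Weighting each age-specific rate by interval width and survival:
  15–19: 5 × 0.0339 × 0.972 = 0.16475
  20–24: 5 × 0.1051 × 0.954 = 0.50133
  25–29: 5 × 0.1624 × 0.939 = 0.76247
  30–34: 5 × 0.1003 × 0.928 = 0.46539
  35–39: 5 × 0.0262 × 0.910 = 0.11921
  40–44: 5 × 0.0037 × 0.899 = 0.01663
Sum = 2.02978
NRR = 0.49261 × 2.02978 = 0.99989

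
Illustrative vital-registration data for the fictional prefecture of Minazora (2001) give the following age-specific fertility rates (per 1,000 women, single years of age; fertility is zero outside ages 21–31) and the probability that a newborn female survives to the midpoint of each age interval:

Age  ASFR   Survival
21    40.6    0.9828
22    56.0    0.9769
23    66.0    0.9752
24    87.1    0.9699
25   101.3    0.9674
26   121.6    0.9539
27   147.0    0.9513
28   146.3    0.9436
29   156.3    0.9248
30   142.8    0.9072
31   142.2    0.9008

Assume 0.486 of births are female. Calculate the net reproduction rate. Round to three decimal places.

Proportion female at birth = 0.486.
Per-age-group product (1 × ASFR × survival probability):
  21: 1 × 40.6/1000 × 0.9828 = 0.03990
  22: 1 × 56.0/1000 × 0.9769 = 0.05471
  23: 1 × 66.0/1000 × 0.9752 = 0.06436
  24: 1 × 87.1/1000 × 0.9699 = 0.08448
  25: 1 × 101.3/1000 × 0.9674 = 0.09800
  26: 1 × 121.6/1000 × 0.9539 = 0.11599
  27: 1 × 147.0/1000 × 0.9513 = 0.13984
  28: 1 × 146.3/1000 × 0.9436 = 0.13805
  29: 1 × 156.3/1000 × 0.9248 = 0.14455
  30: 1 × 142.8/1000 × 0.9072 = 0.12955
  31: 1 × 142.2/1000 × 0.9008 = 0.12809
Sum = 1.13752
NRR = 0.486 × 1.13752 = 0.55283
NRR < 1, so the cohort does not fully replace itself.

0.553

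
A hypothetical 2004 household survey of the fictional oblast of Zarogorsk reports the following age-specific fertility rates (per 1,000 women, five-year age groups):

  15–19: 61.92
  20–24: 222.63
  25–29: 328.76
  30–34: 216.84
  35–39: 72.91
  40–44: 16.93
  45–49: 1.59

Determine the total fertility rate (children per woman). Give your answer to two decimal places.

4.61

Sum of ASFRs = 61.92 + 222.63 + 328.76 + 216.84 + 72.91 + 16.93 + 1.59 = 921.58
TFR = 5 × 921.58 / 1000 = 4.6079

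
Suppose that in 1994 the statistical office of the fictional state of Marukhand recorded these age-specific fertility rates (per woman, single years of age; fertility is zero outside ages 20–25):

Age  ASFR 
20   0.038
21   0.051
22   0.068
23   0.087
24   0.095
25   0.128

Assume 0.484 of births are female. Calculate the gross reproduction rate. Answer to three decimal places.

Proportion female at birth = 0.484.
Sum of ASFRs = 0.038 + 0.051 + 0.068 + 0.087 + 0.095 + 0.128 = 0.467
TFR = 0.467
GRR = 0.484 × 0.467 = 0.22603

0.226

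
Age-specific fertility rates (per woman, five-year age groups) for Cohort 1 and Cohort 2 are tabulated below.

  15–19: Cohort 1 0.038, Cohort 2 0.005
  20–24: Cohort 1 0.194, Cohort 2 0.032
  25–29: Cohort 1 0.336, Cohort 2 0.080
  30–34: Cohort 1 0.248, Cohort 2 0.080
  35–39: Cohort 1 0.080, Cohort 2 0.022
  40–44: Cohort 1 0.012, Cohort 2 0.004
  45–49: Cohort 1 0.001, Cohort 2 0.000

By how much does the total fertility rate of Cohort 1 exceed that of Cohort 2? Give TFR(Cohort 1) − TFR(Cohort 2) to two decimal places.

Cohort 1:
  Sum of ASFRs = 0.038 + 0.194 + 0.336 + 0.248 + 0.080 + 0.012 + 0.001 = 0.909
  TFR = 5 × 0.909 = 4.545
Cohort 2:
  Sum of ASFRs = 0.005 + 0.032 + 0.080 + 0.080 + 0.022 + 0.004 + 0.000 = 0.223
  TFR = 5 × 0.223 = 1.115
Difference = 4.545 − 1.115 = 3.43

3.43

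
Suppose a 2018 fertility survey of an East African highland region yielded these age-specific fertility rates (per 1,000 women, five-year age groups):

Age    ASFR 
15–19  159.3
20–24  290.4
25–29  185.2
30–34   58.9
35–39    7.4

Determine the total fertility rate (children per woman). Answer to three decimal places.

3.506

Sum of ASFRs = 159.3 + 290.4 + 185.2 + 58.9 + 7.4 = 701.2
TFR = 5 × 701.2 / 1000 = 3.506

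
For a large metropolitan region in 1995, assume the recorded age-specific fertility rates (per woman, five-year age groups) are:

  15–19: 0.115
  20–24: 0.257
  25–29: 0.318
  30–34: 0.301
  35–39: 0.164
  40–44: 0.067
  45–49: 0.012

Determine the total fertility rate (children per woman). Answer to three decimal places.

Sum of ASFRs = 0.115 + 0.257 + 0.318 + 0.301 + 0.164 + 0.067 + 0.012 = 1.234
TFR = 5 × 1.234 = 6.17

6.170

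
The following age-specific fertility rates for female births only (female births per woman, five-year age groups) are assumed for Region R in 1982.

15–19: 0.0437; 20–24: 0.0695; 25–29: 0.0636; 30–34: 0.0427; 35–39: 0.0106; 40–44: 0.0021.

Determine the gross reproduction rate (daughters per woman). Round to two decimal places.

Sum of female ASFRs = 0.0437 + 0.0695 + 0.0636 + 0.0427 + 0.0106 + 0.0021 = 0.2322
GRR = 5 × 0.2322 = 1.161

1.16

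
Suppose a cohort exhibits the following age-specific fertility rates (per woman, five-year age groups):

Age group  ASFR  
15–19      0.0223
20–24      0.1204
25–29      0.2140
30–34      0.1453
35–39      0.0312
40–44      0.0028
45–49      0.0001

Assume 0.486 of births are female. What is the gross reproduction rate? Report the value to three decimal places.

Proportion female at birth = 0.486.
Sum of ASFRs = 0.0223 + 0.1204 + 0.2140 + 0.1453 + 0.0312 + 0.0028 + 0.0001 = 0.5361
TFR = 5 × 0.5361 = 2.6805
GRR = 0.486 × 2.6805 = 1.30272

1.303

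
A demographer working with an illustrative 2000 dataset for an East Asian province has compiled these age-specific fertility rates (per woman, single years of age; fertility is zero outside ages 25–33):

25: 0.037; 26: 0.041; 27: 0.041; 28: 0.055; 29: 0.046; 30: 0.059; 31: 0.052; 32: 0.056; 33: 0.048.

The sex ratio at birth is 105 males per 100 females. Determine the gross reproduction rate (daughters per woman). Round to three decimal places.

0.212

Proportion female at birth = 100 / (100 + 105) = 0.48780.
Sum of ASFRs = 0.037 + 0.041 + 0.041 + 0.055 + 0.046 + 0.059 + 0.052 + 0.056 + 0.048 = 0.435
TFR = 0.435
GRR = 0.48780 × 0.435 = 0.21219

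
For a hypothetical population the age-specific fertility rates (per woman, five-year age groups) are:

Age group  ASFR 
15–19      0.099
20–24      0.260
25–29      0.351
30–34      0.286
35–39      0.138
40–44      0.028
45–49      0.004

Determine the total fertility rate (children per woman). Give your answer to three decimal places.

5.830

Sum of ASFRs = 0.099 + 0.260 + 0.351 + 0.286 + 0.138 + 0.028 + 0.004 = 1.166
TFR = 5 × 1.166 = 5.83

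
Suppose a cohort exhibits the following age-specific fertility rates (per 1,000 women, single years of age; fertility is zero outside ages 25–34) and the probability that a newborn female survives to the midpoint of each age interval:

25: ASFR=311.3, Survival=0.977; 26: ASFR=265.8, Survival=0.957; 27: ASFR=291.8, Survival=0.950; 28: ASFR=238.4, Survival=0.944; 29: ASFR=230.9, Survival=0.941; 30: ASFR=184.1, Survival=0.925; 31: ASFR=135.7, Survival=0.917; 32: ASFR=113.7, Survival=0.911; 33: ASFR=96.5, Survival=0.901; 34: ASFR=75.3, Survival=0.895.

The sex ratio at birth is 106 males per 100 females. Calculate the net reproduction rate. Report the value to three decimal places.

Proportion female at birth = 100 / (100 + 106) = 0.48544.
Survival-weighted fertility by age (1·fₓ·Sₓ):
  25: 1 × 311.3/1000 × 0.977 = 0.30414
  26: 1 × 265.8/1000 × 0.957 = 0.25437
  27: 1 × 291.8/1000 × 0.950 = 0.27721
  28: 1 × 238.4/1000 × 0.944 = 0.22505
  29: 1 × 230.9/1000 × 0.941 = 0.21728
  30: 1 × 184.1/1000 × 0.925 = 0.17029
  31: 1 × 135.7/1000 × 0.917 = 0.12444
  32: 1 × 113.7/1000 × 0.911 = 0.10358
  33: 1 × 96.5/1000 × 0.901 = 0.08695
  34: 1 × 75.3/1000 × 0.895 = 0.06739
Sum = 1.83070
NRR = 0.48544 × 1.83070 = 0.88870

0.889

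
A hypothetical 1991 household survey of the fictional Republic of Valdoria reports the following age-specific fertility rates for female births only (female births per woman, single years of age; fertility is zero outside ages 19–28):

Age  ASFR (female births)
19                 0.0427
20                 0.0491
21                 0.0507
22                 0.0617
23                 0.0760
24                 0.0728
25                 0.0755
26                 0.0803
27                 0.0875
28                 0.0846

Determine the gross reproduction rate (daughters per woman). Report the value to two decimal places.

0.68

Sum of female ASFRs = 0.0427 + 0.0491 + 0.0507 + 0.0617 + 0.0760 + 0.0728 + 0.0755 + 0.0803 + 0.0875 + 0.0846 = 0.6809
GRR = 0.6809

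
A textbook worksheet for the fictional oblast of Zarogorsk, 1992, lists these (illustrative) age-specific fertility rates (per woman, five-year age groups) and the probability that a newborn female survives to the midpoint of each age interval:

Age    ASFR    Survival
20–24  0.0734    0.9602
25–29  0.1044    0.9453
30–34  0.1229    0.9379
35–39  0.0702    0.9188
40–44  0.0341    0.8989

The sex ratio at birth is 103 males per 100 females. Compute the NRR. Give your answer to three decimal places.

0.935

Proportion female at birth = 100 / (100 + 103) = 0.49261.
Survival-weighted fertility by age (5·fₓ·Sₓ):
  20–24: 5 × 0.0734 × 0.9602 = 0.35239
  25–29: 5 × 0.1044 × 0.9453 = 0.49345
  30–34: 5 × 0.1229 × 0.9379 = 0.57634
  35–39: 5 × 0.0702 × 0.9188 = 0.32250
  40–44: 5 × 0.0341 × 0.8989 = 0.15326
Sum = 1.89794
NRR = 0.49261 × 1.89794 = 0.93494
NRR < 1, so the cohort does not fully replace itself.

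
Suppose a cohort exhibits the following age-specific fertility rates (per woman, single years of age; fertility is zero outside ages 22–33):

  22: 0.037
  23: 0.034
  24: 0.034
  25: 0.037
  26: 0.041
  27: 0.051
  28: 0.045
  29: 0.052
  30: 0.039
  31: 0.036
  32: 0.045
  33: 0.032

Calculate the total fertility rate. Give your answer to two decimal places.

Sum of ASFRs = 0.037 + 0.034 + 0.034 + 0.037 + 0.041 + 0.051 + 0.045 + 0.052 + 0.039 + 0.036 + 0.045 + 0.032 = 0.483
TFR = 0.483

0.48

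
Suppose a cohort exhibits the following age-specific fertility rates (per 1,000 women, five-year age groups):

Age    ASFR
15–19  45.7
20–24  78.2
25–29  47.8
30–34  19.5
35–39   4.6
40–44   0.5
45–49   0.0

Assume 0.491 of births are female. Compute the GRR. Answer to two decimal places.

0.48

Proportion female at birth = 0.491.
Sum of ASFRs = 45.7 + 78.2 + 47.8 + 19.5 + 4.6 + 0.5 + 0.0 = 196.3
TFR = 5 × 196.3 / 1000 = 0.9815
GRR = 0.491 × 0.9815 = 0.48192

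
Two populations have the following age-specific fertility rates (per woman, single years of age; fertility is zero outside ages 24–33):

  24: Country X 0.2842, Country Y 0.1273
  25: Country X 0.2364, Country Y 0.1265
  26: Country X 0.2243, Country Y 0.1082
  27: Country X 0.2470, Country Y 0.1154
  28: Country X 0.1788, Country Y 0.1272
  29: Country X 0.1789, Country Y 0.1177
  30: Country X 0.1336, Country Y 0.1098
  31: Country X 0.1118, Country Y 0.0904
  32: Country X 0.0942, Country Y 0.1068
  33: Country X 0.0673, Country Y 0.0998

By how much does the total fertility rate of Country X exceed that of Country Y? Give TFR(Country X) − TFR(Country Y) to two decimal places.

Country X:
  Sum of ASFRs = 0.2842 + 0.2364 + 0.2243 + 0.2470 + 0.1788 + 0.1789 + 0.1336 + 0.1118 + 0.0942 + 0.0673 = 1.7565
  TFR = 1.7565
Country Y:
  Sum of ASFRs = 0.1273 + 0.1265 + 0.1082 + 0.1154 + 0.1272 + 0.1177 + 0.1098 + 0.0904 + 0.1068 + 0.0998 = 1.1291
  TFR = 1.1291
Difference = 1.7565 − 1.1291 = 0.6274

0.63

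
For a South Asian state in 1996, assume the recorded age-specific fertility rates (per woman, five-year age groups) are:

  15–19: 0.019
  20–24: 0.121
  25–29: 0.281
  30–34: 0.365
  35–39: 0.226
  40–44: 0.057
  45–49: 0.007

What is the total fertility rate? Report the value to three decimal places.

Sum of ASFRs = 0.019 + 0.121 + 0.281 + 0.365 + 0.226 + 0.057 + 0.007 = 1.076
TFR = 5 × 1.076 = 5.38

5.380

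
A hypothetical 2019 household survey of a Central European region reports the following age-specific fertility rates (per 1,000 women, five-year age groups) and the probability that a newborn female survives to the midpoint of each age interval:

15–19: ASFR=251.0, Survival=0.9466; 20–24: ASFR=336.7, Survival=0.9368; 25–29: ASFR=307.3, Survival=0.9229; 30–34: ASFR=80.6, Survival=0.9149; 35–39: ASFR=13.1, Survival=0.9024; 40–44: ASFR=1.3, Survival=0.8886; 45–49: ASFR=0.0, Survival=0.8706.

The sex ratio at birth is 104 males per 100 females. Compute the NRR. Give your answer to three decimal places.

2.263

Proportion female at birth = 100 / (100 + 104) = 0.49020.
Weighting each age-specific rate by interval width and survival:
  15–19: 5 × 251.0/1000 × 0.9466 = 1.18798
  20–24: 5 × 336.7/1000 × 0.9368 = 1.57710
  25–29: 5 × 307.3/1000 × 0.9229 = 1.41804
  30–34: 5 × 80.6/1000 × 0.9149 = 0.36870
  35–39: 5 × 13.1/1000 × 0.9024 = 0.05911
  40–44: 5 × 1.3/1000 × 0.8886 = 0.00578
  45–49: 5 × 0.0/1000 × 0.8706 = 0.00000
Sum = 4.61671
NRR = 0.49020 × 4.61671 = 2.26311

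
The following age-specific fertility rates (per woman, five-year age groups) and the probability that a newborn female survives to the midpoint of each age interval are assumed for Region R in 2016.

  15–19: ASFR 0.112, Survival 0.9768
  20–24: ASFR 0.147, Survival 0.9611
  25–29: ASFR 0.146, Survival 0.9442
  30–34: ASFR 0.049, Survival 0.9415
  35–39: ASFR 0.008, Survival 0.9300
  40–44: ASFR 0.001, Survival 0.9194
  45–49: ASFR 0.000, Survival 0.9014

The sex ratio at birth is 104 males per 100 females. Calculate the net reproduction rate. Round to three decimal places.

Proportion female at birth = 100 / (100 + 104) = 0.49020.
Weighting each age-specific rate by interval width and survival:
  15–19: 5 × 0.112 × 0.9768 = 0.54701
  20–24: 5 × 0.147 × 0.9611 = 0.70641
  25–29: 5 × 0.146 × 0.9442 = 0.68927
  30–34: 5 × 0.049 × 0.9415 = 0.23067
  35–39: 5 × 0.008 × 0.9300 = 0.03720
  40–44: 5 × 0.001 × 0.9194 = 0.00460
  45–49: 5 × 0.000 × 0.9014 = 0.00000
Sum = 2.21516
NRR = 0.49020 × 2.21516 = 1.08587

1.086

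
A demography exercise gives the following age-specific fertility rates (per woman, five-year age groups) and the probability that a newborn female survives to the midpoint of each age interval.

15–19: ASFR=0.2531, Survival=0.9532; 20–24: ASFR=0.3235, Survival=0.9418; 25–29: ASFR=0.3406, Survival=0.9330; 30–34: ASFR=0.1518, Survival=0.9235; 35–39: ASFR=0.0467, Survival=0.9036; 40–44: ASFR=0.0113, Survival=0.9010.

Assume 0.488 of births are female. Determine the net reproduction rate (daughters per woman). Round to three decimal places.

2.577

Proportion female at birth = 0.488.
Weighting each age-specific rate by interval width and survival:
  15–19: 5 × 0.2531 × 0.9532 = 1.20627
  20–24: 5 × 0.3235 × 0.9418 = 1.52336
  25–29: 5 × 0.3406 × 0.9330 = 1.58890
  30–34: 5 × 0.1518 × 0.9235 = 0.70094
  35–39: 5 × 0.0467 × 0.9036 = 0.21099
  40–44: 5 × 0.0113 × 0.9010 = 0.05091
Sum = 5.28137
NRR = 0.488 × 5.28137 = 2.57731
With NRR above 1 the population is above replacement fertility.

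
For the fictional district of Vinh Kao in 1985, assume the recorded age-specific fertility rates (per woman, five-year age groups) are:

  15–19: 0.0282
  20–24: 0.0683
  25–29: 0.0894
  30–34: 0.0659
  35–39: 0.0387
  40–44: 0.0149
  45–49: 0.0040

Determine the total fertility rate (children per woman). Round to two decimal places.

Sum of ASFRs = 0.0282 + 0.0683 + 0.0894 + 0.0659 + 0.0387 + 0.0149 + 0.0040 = 0.3094
TFR = 5 × 0.3094 = 1.547

1.55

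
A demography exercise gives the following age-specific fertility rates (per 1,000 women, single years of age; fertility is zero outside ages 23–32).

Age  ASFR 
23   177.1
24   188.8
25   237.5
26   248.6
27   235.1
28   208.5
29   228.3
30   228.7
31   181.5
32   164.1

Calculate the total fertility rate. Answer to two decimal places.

Sum of ASFRs = 177.1 + 188.8 + 237.5 + 248.6 + 235.1 + 208.5 + 228.3 + 228.7 + 181.5 + 164.1 = 2098.2
TFR = 2098.2 / 1000 = 2.0982

2.10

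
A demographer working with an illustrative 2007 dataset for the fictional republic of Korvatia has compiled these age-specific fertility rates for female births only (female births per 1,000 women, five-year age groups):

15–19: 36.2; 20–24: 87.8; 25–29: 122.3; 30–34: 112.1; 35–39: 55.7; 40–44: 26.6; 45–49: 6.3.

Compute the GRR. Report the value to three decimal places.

2.235

Sum of female ASFRs = 36.2 + 87.8 + 122.3 + 112.1 + 55.7 + 26.6 + 6.3 = 447.0
GRR = 5 × 447.0 / 1000 = 2.235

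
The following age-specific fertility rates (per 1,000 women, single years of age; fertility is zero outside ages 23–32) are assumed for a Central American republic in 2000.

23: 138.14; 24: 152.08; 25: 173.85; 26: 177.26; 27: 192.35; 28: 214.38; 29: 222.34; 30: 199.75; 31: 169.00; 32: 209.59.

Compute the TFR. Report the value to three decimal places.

1.849

Sum of ASFRs = 138.14 + 152.08 + 173.85 + 177.26 + 192.35 + 214.38 + 222.34 + 199.75 + 169.00 + 209.59 = 1848.74
TFR = 1848.74 / 1000 = 1.84874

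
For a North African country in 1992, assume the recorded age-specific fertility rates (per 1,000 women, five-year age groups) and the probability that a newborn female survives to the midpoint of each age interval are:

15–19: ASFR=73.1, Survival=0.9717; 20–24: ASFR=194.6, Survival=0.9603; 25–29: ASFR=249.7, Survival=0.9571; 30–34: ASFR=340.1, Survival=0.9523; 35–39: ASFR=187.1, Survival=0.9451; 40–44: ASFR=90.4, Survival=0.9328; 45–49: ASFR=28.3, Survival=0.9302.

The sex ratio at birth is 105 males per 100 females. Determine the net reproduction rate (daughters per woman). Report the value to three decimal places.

2.703

Proportion female at birth = 100 / (100 + 105) = 0.48780.
Weighting each age-specific rate by interval width and survival:
  15–19: 5 × 73.1/1000 × 0.9717 = 0.35516
  20–24: 5 × 194.6/1000 × 0.9603 = 0.93437
  25–29: 5 × 249.7/1000 × 0.9571 = 1.19494
  30–34: 5 × 340.1/1000 × 0.9523 = 1.61939
  35–39: 5 × 187.1/1000 × 0.9451 = 0.88414
  40–44: 5 × 90.4/1000 × 0.9328 = 0.42163
  45–49: 5 × 28.3/1000 × 0.9302 = 0.13162
Sum = 5.54125
NRR = 0.48780 × 5.54125 = 2.70302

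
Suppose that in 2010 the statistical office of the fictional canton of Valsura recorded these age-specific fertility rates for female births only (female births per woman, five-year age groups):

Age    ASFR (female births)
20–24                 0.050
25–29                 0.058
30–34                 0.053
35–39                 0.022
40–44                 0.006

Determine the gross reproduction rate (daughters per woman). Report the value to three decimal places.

Sum of female ASFRs = 0.050 + 0.058 + 0.053 + 0.022 + 0.006 = 0.189
GRR = 5 × 0.189 = 0.945

0.945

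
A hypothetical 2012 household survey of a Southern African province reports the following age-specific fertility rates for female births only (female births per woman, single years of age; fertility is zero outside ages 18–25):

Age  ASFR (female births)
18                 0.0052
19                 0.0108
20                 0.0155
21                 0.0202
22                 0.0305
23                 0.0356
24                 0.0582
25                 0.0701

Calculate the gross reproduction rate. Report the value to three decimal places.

Sum of female ASFRs = 0.0052 + 0.0108 + 0.0155 + 0.0202 + 0.0305 + 0.0356 + 0.0582 + 0.0701 = 0.2461
GRR = 0.2461

0.246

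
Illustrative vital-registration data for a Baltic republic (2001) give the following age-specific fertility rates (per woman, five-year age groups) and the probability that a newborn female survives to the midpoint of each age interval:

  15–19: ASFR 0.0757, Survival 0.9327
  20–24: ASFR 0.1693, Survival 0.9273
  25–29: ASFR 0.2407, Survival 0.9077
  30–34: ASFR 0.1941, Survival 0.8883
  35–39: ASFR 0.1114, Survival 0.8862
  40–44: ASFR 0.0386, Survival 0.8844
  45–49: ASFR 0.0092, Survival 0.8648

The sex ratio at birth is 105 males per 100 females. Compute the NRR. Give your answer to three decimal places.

1.852

Proportion female at birth = 100 / (100 + 105) = 0.48780.
Each age group contributes 5 × ASFR × survival:
  15–19: 5 × 0.0757 × 0.9327 = 0.35303
  20–24: 5 × 0.1693 × 0.9273 = 0.78496
  25–29: 5 × 0.2407 × 0.9077 = 1.09242
  30–34: 5 × 0.1941 × 0.8883 = 0.86210
  35–39: 5 × 0.1114 × 0.8862 = 0.49361
  40–44: 5 × 0.0386 × 0.8844 = 0.17069
  45–49: 5 × 0.0092 × 0.8648 = 0.03978
Sum = 3.79659
NRR = 0.48780 × 3.79659 = 1.85198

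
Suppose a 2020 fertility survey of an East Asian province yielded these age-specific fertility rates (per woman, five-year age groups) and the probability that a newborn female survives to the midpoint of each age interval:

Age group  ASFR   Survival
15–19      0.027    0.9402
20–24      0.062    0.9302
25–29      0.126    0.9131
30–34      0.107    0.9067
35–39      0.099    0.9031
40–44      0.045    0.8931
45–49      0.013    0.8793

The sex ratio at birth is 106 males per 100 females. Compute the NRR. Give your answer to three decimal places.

1.059

Proportion female at birth = 100 / (100 + 106) = 0.48544.
Each age group contributes 5 × ASFR × survival:
  15–19: 5 × 0.027 × 0.9402 = 0.12693
  20–24: 5 × 0.062 × 0.9302 = 0.28836
  25–29: 5 × 0.126 × 0.9131 = 0.57525
  30–34: 5 × 0.107 × 0.9067 = 0.48508
  35–39: 5 × 0.099 × 0.9031 = 0.44703
  40–44: 5 × 0.045 × 0.8931 = 0.20095
  45–49: 5 × 0.013 × 0.8793 = 0.05715
Sum = 2.18075
NRR = 0.48544 × 2.18075 = 1.05862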